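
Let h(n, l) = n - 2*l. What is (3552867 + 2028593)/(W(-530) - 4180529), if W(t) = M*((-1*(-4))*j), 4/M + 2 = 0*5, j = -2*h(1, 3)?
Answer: -5581460/4180609 ≈ -1.3351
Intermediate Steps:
j = 10 (j = -2*(1 - 2*3) = -2*(1 - 6) = -2*(-5) = 10)
M = -2 (M = 4/(-2 + 0*5) = 4/(-2 + 0) = 4/(-2) = 4*(-½) = -2)
W(t) = -80 (W(t) = -2*(-1*(-4))*10 = -8*10 = -2*40 = -80)
(3552867 + 2028593)/(W(-530) - 4180529) = (3552867 + 2028593)/(-80 - 4180529) = 5581460/(-4180609) = 5581460*(-1/4180609) = -5581460/4180609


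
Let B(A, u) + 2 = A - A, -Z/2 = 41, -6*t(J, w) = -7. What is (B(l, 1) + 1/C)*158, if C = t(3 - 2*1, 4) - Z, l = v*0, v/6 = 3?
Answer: -156736/499 ≈ -314.10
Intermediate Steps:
t(J, w) = 7/6 (t(J, w) = -⅙*(-7) = 7/6)
Z = -82 (Z = -2*41 = -82)
v = 18 (v = 6*3 = 18)
l = 0 (l = 18*0 = 0)
B(A, u) = -2 (B(A, u) = -2 + (A - A) = -2 + 0 = -2)
C = 499/6 (C = 7/6 - 1*(-82) = 7/6 + 82 = 499/6 ≈ 83.167)
(B(l, 1) + 1/C)*158 = (-2 + 1/(499/6))*158 = (-2 + 6/499)*158 = -992/499*158 = -156736/499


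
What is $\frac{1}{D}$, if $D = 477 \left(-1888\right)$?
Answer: $- \frac{1}{900576} \approx -1.1104 \cdot 10^{-6}$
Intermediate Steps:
$D = -900576$
$\frac{1}{D} = \frac{1}{-900576} = - \frac{1}{900576}$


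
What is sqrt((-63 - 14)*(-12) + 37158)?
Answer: sqrt(38082) ≈ 195.15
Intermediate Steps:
sqrt((-63 - 14)*(-12) + 37158) = sqrt(-77*(-12) + 37158) = sqrt(924 + 37158) = sqrt(38082)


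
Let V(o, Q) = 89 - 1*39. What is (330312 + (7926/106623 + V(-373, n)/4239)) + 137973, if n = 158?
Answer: 7839003835967/16739811 ≈ 4.6829e+5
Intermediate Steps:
V(o, Q) = 50 (V(o, Q) = 89 - 39 = 50)
(330312 + (7926/106623 + V(-373, n)/4239)) + 137973 = (330312 + (7926/106623 + 50/4239)) + 137973 = (330312 + (7926*(1/106623) + 50*(1/4239))) + 137973 = (330312 + (2642/35541 + 50/4239)) + 137973 = (330312 + 1441832/16739811) + 137973 = 5529361892864/16739811 + 137973 = 7839003835967/16739811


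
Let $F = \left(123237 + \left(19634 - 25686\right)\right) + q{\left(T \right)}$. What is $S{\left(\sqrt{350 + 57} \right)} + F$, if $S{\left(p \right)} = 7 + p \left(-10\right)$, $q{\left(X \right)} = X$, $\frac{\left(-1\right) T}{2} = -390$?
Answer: $117972 - 10 \sqrt{407} \approx 1.1777 \cdot 10^{5}$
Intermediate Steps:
$T = 780$ ($T = \left(-2\right) \left(-390\right) = 780$)
$S{\left(p \right)} = 7 - 10 p$
$F = 117965$ ($F = \left(123237 + \left(19634 - 25686\right)\right) + 780 = \left(123237 - 6052\right) + 780 = 117185 + 780 = 117965$)
$S{\left(\sqrt{350 + 57} \right)} + F = \left(7 - 10 \sqrt{350 + 57}\right) + 117965 = \left(7 - 10 \sqrt{407}\right) + 117965 = 117972 - 10 \sqrt{407}$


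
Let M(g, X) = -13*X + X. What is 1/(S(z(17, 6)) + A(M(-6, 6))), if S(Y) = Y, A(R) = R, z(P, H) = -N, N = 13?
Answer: -1/85 ≈ -0.011765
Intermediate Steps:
z(P, H) = -13 (z(P, H) = -1*13 = -13)
M(g, X) = -12*X
1/(S(z(17, 6)) + A(M(-6, 6))) = 1/(-13 - 12*6) = 1/(-13 - 72) = 1/(-85) = -1/85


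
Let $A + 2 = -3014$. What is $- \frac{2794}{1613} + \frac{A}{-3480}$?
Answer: $- \frac{20941}{24195} \approx -0.86551$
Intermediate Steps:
$A = -3016$ ($A = -2 - 3014 = -3016$)
$- \frac{2794}{1613} + \frac{A}{-3480} = - \frac{2794}{1613} - \frac{3016}{-3480} = \left(-2794\right) \frac{1}{1613} - - \frac{13}{15} = - \frac{2794}{1613} + \frac{13}{15} = - \frac{20941}{24195}$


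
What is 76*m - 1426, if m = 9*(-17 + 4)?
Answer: -10318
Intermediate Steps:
m = -117 (m = 9*(-13) = -117)
76*m - 1426 = 76*(-117) - 1426 = -8892 - 1426 = -10318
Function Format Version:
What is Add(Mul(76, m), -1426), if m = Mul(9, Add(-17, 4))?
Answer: -10318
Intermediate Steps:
m = -117 (m = Mul(9, -13) = -117)
Add(Mul(76, m), -1426) = Add(Mul(76, -117), -1426) = Add(-8892, -1426) = -10318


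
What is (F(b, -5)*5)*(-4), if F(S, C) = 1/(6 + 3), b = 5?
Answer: -20/9 ≈ -2.2222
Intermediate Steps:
F(S, C) = ⅑ (F(S, C) = 1/9 = ⅑)
(F(b, -5)*5)*(-4) = ((⅑)*5)*(-4) = (5/9)*(-4) = -20/9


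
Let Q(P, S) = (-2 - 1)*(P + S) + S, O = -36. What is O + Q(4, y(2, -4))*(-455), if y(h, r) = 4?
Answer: 9064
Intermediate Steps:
Q(P, S) = -3*P - 2*S (Q(P, S) = -3*(P + S) + S = (-3*P - 3*S) + S = -3*P - 2*S)
O + Q(4, y(2, -4))*(-455) = -36 + (-3*4 - 2*4)*(-455) = -36 + (-12 - 8)*(-455) = -36 - 20*(-455) = -36 + 9100 = 9064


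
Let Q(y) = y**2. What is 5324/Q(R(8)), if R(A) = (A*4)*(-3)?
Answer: 1331/2304 ≈ 0.57769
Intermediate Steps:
R(A) = -12*A (R(A) = (4*A)*(-3) = -12*A)
5324/Q(R(8)) = 5324/((-12*8)**2) = 5324/((-96)**2) = 5324/9216 = 5324*(1/9216) = 1331/2304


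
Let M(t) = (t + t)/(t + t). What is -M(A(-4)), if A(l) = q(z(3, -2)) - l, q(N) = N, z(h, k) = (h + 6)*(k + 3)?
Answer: -1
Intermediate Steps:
z(h, k) = (3 + k)*(6 + h) (z(h, k) = (6 + h)*(3 + k) = (3 + k)*(6 + h))
A(l) = 9 - l (A(l) = (18 + 3*3 + 6*(-2) + 3*(-2)) - l = (18 + 9 - 12 - 6) - l = 9 - l)
M(t) = 1 (M(t) = (2*t)/((2*t)) = (2*t)*(1/(2*t)) = 1)
-M(A(-4)) = -1*1 = -1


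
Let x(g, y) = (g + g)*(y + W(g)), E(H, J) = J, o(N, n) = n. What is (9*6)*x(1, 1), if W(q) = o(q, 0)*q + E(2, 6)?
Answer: 756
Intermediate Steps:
W(q) = 6 (W(q) = 0*q + 6 = 0 + 6 = 6)
x(g, y) = 2*g*(6 + y) (x(g, y) = (g + g)*(y + 6) = (2*g)*(6 + y) = 2*g*(6 + y))
(9*6)*x(1, 1) = (9*6)*(2*1*(6 + 1)) = 54*(2*1*7) = 54*14 = 756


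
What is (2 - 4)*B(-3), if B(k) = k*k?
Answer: -18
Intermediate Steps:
B(k) = k²
(2 - 4)*B(-3) = (2 - 4)*(-3)² = -2*9 = -18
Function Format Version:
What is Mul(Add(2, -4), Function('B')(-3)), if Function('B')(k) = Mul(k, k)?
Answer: -18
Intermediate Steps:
Function('B')(k) = Pow(k, 2)
Mul(Add(2, -4), Function('B')(-3)) = Mul(Add(2, -4), Pow(-3, 2)) = Mul(-2, 9) = -18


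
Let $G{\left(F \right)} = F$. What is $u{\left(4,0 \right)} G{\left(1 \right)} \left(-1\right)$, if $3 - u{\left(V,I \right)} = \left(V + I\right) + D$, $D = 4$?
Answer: $5$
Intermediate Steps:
$u{\left(V,I \right)} = -1 - I - V$ ($u{\left(V,I \right)} = 3 - \left(\left(V + I\right) + 4\right) = 3 - \left(\left(I + V\right) + 4\right) = 3 - \left(4 + I + V\right) = -1 - I - V$)
$u{\left(4,0 \right)} G{\left(1 \right)} \left(-1\right) = \left(-1 - 0 - 4\right) 1 \left(-1\right) = \left(-1 + 0 - 4\right) 1 \left(-1\right) = \left(-5\right) 1 \left(-1\right) = \left(-5\right) \left(-1\right) = 5$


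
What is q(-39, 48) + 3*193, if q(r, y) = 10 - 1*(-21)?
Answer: 610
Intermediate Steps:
q(r, y) = 31 (q(r, y) = 10 + 21 = 31)
q(-39, 48) + 3*193 = 31 + 3*193 = 31 + 579 = 610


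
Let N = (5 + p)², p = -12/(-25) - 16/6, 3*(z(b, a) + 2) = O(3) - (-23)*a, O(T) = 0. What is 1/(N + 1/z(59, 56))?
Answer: 7211250/57092797 ≈ 0.12631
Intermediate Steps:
z(b, a) = -2 + 23*a/3 (z(b, a) = -2 + (0 - (-23)*a)/3 = -2 + (0 + 23*a)/3 = -2 + (23*a)/3 = -2 + 23*a/3)
p = -164/75 (p = -12*(-1/25) - 16*⅙ = 12/25 - 8/3 = -164/75 ≈ -2.1867)
N = 44521/5625 (N = (5 - 164/75)² = (211/75)² = 44521/5625 ≈ 7.9148)
1/(N + 1/z(59, 56)) = 1/(44521/5625 + 1/(-2 + (23/3)*56)) = 1/(44521/5625 + 1/(-2 + 1288/3)) = 1/(44521/5625 + 1/(1282/3)) = 1/(44521/5625 + 3/1282) = 1/(57092797/7211250) = 7211250/57092797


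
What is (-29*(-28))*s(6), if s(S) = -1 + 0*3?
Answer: -812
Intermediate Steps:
s(S) = -1 (s(S) = -1 + 0 = -1)
(-29*(-28))*s(6) = -29*(-28)*(-1) = 812*(-1) = -812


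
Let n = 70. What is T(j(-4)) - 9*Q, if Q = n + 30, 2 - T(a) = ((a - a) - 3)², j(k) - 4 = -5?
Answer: -907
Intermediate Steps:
j(k) = -1 (j(k) = 4 - 5 = -1)
T(a) = -7 (T(a) = 2 - ((a - a) - 3)² = 2 - (0 - 3)² = 2 - 1*(-3)² = 2 - 1*9 = 2 - 9 = -7)
Q = 100 (Q = 70 + 30 = 100)
T(j(-4)) - 9*Q = -7 - 9*100 = -7 - 900 = -907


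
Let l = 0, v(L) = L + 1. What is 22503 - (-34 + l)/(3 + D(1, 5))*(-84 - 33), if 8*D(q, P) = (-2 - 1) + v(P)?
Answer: 63973/3 ≈ 21324.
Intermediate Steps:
v(L) = 1 + L
D(q, P) = -1/4 + P/8 (D(q, P) = ((-2 - 1) + (1 + P))/8 = (-3 + (1 + P))/8 = (-2 + P)/8 = -1/4 + P/8)
22503 - (-34 + l)/(3 + D(1, 5))*(-84 - 33) = 22503 - (-34 + 0)/(3 + (-1/4 + (1/8)*5))*(-84 - 33) = 22503 - (-34/(3 + (-1/4 + 5/8)))*(-117) = 22503 - (-34/(3 + 3/8))*(-117) = 22503 - (-34/27/8)*(-117) = 22503 - (-34*8/27)*(-117) = 22503 - (-272)*(-117)/27 = 22503 - 1*3536/3 = 22503 - 3536/3 = 63973/3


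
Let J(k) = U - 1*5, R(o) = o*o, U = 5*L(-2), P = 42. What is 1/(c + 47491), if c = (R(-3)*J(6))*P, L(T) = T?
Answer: 1/41821 ≈ 2.3911e-5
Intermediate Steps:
U = -10 (U = 5*(-2) = -10)
R(o) = o²
J(k) = -15 (J(k) = -10 - 1*5 = -10 - 5 = -15)
c = -5670 (c = ((-3)²*(-15))*42 = (9*(-15))*42 = -135*42 = -5670)
1/(c + 47491) = 1/(-5670 + 47491) = 1/41821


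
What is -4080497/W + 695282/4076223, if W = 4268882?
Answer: -719207310953/915837631194 ≈ -0.78530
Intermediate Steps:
-4080497/W + 695282/4076223 = -4080497/4268882 + 695282/4076223 = -4080497*1/4268882 + 695282*(1/4076223) = -214763/224678 + 695282/4076223 = -719207310953/915837631194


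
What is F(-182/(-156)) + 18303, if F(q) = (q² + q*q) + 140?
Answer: 332023/18 ≈ 18446.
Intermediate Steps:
F(q) = 140 + 2*q² (F(q) = (q² + q²) + 140 = 2*q² + 140 = 140 + 2*q²)
F(-182/(-156)) + 18303 = (140 + 2*(-182/(-156))²) + 18303 = (140 + 2*(-182*(-1/156))²) + 18303 = (140 + 2*(7/6)²) + 18303 = (140 + 2*(49/36)) + 18303 = (140 + 49/18) + 18303 = 2569/18 + 18303 = 332023/18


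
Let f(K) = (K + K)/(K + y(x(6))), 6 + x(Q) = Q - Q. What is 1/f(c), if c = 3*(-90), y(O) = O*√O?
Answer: ½ + I*√6/90 ≈ 0.5 + 0.027217*I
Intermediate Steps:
x(Q) = -6 (x(Q) = -6 + (Q - Q) = -6 + 0 = -6)
y(O) = O^(3/2)
c = -270
f(K) = 2*K/(K - 6*I*√6) (f(K) = (K + K)/(K + (-6)^(3/2)) = (2*K)/(K - 6*I*√6) = 2*K/(K - 6*I*√6))
1/f(c) = 1/(2*(-270)/(-270 - 6*I*√6)) = 1/(-540/(-270 - 6*I*√6)) = ½ + I*√6/90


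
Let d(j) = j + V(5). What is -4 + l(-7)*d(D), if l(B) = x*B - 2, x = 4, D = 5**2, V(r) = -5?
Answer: -604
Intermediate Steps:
D = 25
d(j) = -5 + j (d(j) = j - 5 = -5 + j)
l(B) = -2 + 4*B (l(B) = 4*B - 2 = -2 + 4*B)
-4 + l(-7)*d(D) = -4 + (-2 + 4*(-7))*(-5 + 25) = -4 + (-2 - 28)*20 = -4 - 30*20 = -4 - 600 = -604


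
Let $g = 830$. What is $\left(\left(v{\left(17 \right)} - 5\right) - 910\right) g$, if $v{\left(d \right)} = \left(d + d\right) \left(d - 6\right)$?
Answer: $-449030$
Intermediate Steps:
$v{\left(d \right)} = 2 d \left(-6 + d\right)$
$\left(\left(v{\left(17 \right)} - 5\right) - 910\right) g = \left(\left(2 \cdot 17 \left(-6 + 17\right) - 5\right) - 910\right) 830 = \left(\left(2 \cdot 17 \cdot 11 - 5\right) - 910\right) 830 = \left(\left(374 - 5\right) - 910\right) 830 = \left(369 - 910\right) 830 = \left(-541\right) 830 = -449030$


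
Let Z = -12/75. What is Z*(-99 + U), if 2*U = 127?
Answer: 142/25 ≈ 5.6800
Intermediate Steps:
U = 127/2 (U = (½)*127 = 127/2 ≈ 63.500)
Z = -4/25 (Z = -12*1/75 = -4/25 ≈ -0.16000)
Z*(-99 + U) = -4*(-99 + 127/2)/25 = -4/25*(-71/2) = 142/25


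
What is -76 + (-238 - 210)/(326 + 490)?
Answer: -3904/51 ≈ -76.549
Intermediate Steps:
-76 + (-238 - 210)/(326 + 490) = -76 - 448/816 = -76 - 448*1/816 = -76 - 28/51 = -3904/51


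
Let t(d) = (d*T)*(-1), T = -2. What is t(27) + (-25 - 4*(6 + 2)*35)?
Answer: -1091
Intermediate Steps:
t(d) = 2*d (t(d) = (d*(-2))*(-1) = -2*d*(-1) = 2*d)
t(27) + (-25 - 4*(6 + 2)*35) = 2*27 + (-25 - 4*(6 + 2)*35) = 54 + (-25 - 4*8*35) = 54 + (-25 - 32*35) = 54 + (-25 - 1120) = 54 - 1145 = -1091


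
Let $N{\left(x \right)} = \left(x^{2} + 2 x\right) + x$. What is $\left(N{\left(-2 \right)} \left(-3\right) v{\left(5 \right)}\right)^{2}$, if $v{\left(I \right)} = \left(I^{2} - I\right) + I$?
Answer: $22500$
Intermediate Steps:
$v{\left(I \right)} = I^{2}$
$N{\left(x \right)} = x^{2} + 3 x$
$\left(N{\left(-2 \right)} \left(-3\right) v{\left(5 \right)}\right)^{2} = \left(- 2 \left(3 - 2\right) \left(-3\right) 5^{2}\right)^{2} = \left(\left(-2\right) 1 \left(-3\right) 25\right)^{2} = \left(\left(-2\right) \left(-3\right) 25\right)^{2} = \left(6 \cdot 25\right)^{2} = 150^{2} = 22500$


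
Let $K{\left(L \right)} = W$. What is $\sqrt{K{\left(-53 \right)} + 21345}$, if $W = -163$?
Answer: $\sqrt{21182} \approx 145.54$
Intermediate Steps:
$K{\left(L \right)} = -163$
$\sqrt{K{\left(-53 \right)} + 21345} = \sqrt{-163 + 21345} = \sqrt{21182}$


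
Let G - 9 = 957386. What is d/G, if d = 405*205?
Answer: 16605/191479 ≈ 0.086720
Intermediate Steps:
G = 957395 (G = 9 + 957386 = 957395)
d = 83025
d/G = 83025/957395 = 83025*(1/957395) = 16605/191479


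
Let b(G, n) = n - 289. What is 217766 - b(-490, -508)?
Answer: 218563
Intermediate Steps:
b(G, n) = -289 + n
217766 - b(-490, -508) = 217766 - (-289 - 508) = 217766 - 1*(-797) = 217766 + 797 = 218563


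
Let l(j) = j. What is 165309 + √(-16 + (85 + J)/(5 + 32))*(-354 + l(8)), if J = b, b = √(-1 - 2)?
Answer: 165309 - 346*√(-18759 + 37*I*√3)/37 ≈ 1.6531e+5 - 1280.8*I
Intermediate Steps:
b = I*√3 (b = √(-3) = I*√3 ≈ 1.732*I)
J = I*√3 ≈ 1.732*I
165309 + √(-16 + (85 + J)/(5 + 32))*(-354 + l(8)) = 165309 + √(-16 + (85 + I*√3)/(5 + 32))*(-354 + 8) = 165309 + √(-16 + (85 + I*√3)/37)*(-346) = 165309 + √(-16 + (85 + I*√3)*(1/37))*(-346) = 165309 + √(-16 + (85/37 + I*√3/37))*(-346) = 165309 + √(-507/37 + I*√3/37)*(-346) = 165309 - 346*√(-507/37 + I*√3/37)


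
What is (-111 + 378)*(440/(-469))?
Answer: -117480/469 ≈ -250.49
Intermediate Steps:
(-111 + 378)*(440/(-469)) = 267*(440*(-1/469)) = 267*(-440/469) = -117480/469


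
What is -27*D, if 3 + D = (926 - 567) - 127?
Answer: -6183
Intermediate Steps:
D = 229 (D = -3 + ((926 - 567) - 127) = -3 + (359 - 127) = -3 + 232 = 229)
-27*D = -27*229 = -6183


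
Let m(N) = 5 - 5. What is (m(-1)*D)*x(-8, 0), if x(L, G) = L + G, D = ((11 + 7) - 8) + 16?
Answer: 0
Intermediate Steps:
m(N) = 0
D = 26 (D = (18 - 8) + 16 = 10 + 16 = 26)
x(L, G) = G + L
(m(-1)*D)*x(-8, 0) = (0*26)*(0 - 8) = 0*(-8) = 0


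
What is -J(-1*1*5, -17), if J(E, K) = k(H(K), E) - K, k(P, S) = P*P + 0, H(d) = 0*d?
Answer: -17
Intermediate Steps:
H(d) = 0
k(P, S) = P² (k(P, S) = P² + 0 = P²)
J(E, K) = -K (J(E, K) = 0² - K = 0 - K = -K)
-J(-1*1*5, -17) = -(-1)*(-17) = -1*17 = -17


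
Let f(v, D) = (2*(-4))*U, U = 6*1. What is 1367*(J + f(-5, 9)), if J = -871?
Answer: -1256273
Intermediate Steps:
U = 6
f(v, D) = -48 (f(v, D) = (2*(-4))*6 = -8*6 = -48)
1367*(J + f(-5, 9)) = 1367*(-871 - 48) = 1367*(-919) = -1256273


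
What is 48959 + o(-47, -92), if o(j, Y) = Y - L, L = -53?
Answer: 48920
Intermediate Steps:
o(j, Y) = 53 + Y (o(j, Y) = Y - 1*(-53) = Y + 53 = 53 + Y)
48959 + o(-47, -92) = 48959 + (53 - 92) = 48959 - 39 = 48920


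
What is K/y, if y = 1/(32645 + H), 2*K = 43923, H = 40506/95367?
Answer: 45581769971661/63578 ≈ 7.1694e+8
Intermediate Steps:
H = 13502/31789 (H = 40506*(1/95367) = 13502/31789 ≈ 0.42474)
K = 43923/2 (K = (½)*43923 = 43923/2 ≈ 21962.)
y = 31789/1037765407 (y = 1/(32645 + 13502/31789) = 1/(1037765407/31789) = 31789/1037765407 ≈ 3.0632e-5)
K/y = 43923/(2*(31789/1037765407)) = (43923/2)*(1037765407/31789) = 45581769971661/63578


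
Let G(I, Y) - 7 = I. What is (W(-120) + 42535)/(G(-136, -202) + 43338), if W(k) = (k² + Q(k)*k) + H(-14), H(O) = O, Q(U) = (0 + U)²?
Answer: -1671079/43209 ≈ -38.674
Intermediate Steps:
G(I, Y) = 7 + I
Q(U) = U²
W(k) = -14 + k² + k³ (W(k) = (k² + k²*k) - 14 = (k² + k³) - 14 = -14 + k² + k³)
(W(-120) + 42535)/(G(-136, -202) + 43338) = ((-14 + (-120)² + (-120)³) + 42535)/((7 - 136) + 43338) = ((-14 + 14400 - 1728000) + 42535)/(-129 + 43338) = (-1713614 + 42535)/43209 = -1671079*1/43209 = -1671079/43209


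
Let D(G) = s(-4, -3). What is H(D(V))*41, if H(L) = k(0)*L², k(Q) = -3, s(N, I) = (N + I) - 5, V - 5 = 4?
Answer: -17712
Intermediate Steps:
V = 9 (V = 5 + 4 = 9)
s(N, I) = -5 + I + N (s(N, I) = (I + N) - 5 = -5 + I + N)
D(G) = -12 (D(G) = -5 - 3 - 4 = -12)
H(L) = -3*L²
H(D(V))*41 = -3*(-12)²*41 = -3*144*41 = -432*41 = -17712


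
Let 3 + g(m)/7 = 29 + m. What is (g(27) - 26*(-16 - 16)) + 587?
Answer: 1790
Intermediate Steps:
g(m) = 182 + 7*m (g(m) = -21 + 7*(29 + m) = -21 + (203 + 7*m) = 182 + 7*m)
(g(27) - 26*(-16 - 16)) + 587 = ((182 + 7*27) - 26*(-16 - 16)) + 587 = ((182 + 189) - 26*(-32)) + 587 = (371 + 832) + 587 = 1203 + 587 = 1790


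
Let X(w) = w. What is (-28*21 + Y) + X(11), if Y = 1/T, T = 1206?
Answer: -695861/1206 ≈ -577.00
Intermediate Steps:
Y = 1/1206 ≈ 0.00082919
(-28*21 + Y) + X(11) = (-28*21 + 1/1206) + 11 = (-588 + 1/1206) + 11 = -709127/1206 + 11 = -695861/1206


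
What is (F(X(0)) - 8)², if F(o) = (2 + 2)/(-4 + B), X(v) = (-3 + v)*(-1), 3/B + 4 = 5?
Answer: 144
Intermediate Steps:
B = 3 (B = 3/(-4 + 5) = 3/1 = 3*1 = 3)
X(v) = 3 - v
F(o) = -4 (F(o) = (2 + 2)/(-4 + 3) = 4/(-1) = 4*(-1) = -4)
(F(X(0)) - 8)² = (-4 - 8)² = (-12)² = 144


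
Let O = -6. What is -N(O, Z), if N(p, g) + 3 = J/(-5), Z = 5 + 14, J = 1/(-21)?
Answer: 314/105 ≈ 2.9905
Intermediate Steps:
J = -1/21 ≈ -0.047619
Z = 19
N(p, g) = -314/105 (N(p, g) = -3 - 1/21/(-5) = -3 - 1/21*(-⅕) = -3 + 1/105 = -314/105)
-N(O, Z) = -1*(-314/105) = 314/105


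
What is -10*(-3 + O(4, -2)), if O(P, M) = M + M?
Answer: 70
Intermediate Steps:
O(P, M) = 2*M
-10*(-3 + O(4, -2)) = -10*(-3 + 2*(-2)) = -10*(-3 - 4) = -10*(-7) = 70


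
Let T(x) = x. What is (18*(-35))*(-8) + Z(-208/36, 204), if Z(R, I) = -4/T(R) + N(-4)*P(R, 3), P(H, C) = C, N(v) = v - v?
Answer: 65529/13 ≈ 5040.7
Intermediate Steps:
N(v) = 0
Z(R, I) = -4/R (Z(R, I) = -4/R + 0*3 = -4/R + 0 = -4/R)
(18*(-35))*(-8) + Z(-208/36, 204) = (18*(-35))*(-8) - 4/((-208/36)) = -630*(-8) - 4/((-208*1/36)) = 5040 - 4/(-52/9) = 5040 - 4*(-9/52) = 5040 + 9/13 = 65529/13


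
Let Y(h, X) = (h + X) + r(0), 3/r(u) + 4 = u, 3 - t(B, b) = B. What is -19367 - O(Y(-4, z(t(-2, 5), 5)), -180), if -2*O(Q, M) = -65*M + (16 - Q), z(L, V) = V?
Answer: -108073/8 ≈ -13509.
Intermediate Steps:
t(B, b) = 3 - B
r(u) = 3/(-4 + u)
Y(h, X) = -¾ + X + h (Y(h, X) = (h + X) + 3/(-4 + 0) = (X + h) + 3/(-4) = (X + h) + 3*(-¼) = (X + h) - ¾ = -¾ + X + h)
O(Q, M) = -8 + Q/2 + 65*M/2 (O(Q, M) = -(-65*M + (16 - Q))/2 = -(16 - Q - 65*M)/2 = -8 + Q/2 + 65*M/2)
-19367 - O(Y(-4, z(t(-2, 5), 5)), -180) = -19367 - (-8 + (-¾ + 5 - 4)/2 + (65/2)*(-180)) = -19367 - (-8 + (½)*(¼) - 5850) = -19367 - (-8 + ⅛ - 5850) = -19367 - 1*(-46863/8) = -19367 + 46863/8 = -108073/8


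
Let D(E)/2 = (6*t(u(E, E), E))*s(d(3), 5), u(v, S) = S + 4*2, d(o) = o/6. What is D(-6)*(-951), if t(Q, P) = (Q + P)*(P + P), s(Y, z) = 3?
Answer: -1643328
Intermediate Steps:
d(o) = o/6 (d(o) = o*(1/6) = o/6)
u(v, S) = 8 + S (u(v, S) = S + 8 = 8 + S)
t(Q, P) = 2*P*(P + Q) (t(Q, P) = (P + Q)*(2*P) = 2*P*(P + Q))
D(E) = 72*E*(8 + 2*E) (D(E) = 2*((6*(2*E*(E + (8 + E))))*3) = 2*((6*(2*E*(8 + 2*E)))*3) = 2*((12*E*(8 + 2*E))*3) = 2*(36*E*(8 + 2*E)) = 72*E*(8 + 2*E))
D(-6)*(-951) = (144*(-6)*(4 - 6))*(-951) = (144*(-6)*(-2))*(-951) = 1728*(-951) = -1643328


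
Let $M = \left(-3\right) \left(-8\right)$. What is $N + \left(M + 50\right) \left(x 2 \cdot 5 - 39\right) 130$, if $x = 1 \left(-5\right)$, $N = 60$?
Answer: $-856120$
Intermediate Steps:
$x = -5$
$M = 24$
$N + \left(M + 50\right) \left(x 2 \cdot 5 - 39\right) 130 = 60 + \left(24 + 50\right) \left(\left(-5\right) 2 \cdot 5 - 39\right) 130 = 60 + 74 \left(\left(-10\right) 5 - 39\right) 130 = 60 + 74 \left(-50 - 39\right) 130 = 60 + 74 \left(-89\right) 130 = 60 - 856180 = -856120$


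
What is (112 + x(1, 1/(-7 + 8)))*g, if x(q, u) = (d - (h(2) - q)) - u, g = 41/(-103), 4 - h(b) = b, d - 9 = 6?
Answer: -5125/103 ≈ -49.757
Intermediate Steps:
d = 15 (d = 9 + 6 = 15)
h(b) = 4 - b
g = -41/103 (g = 41*(-1/103) = -41/103 ≈ -0.39806)
x(q, u) = 13 + q - u (x(q, u) = (15 - ((4 - 1*2) - q)) - u = (15 - ((4 - 2) - q)) - u = (15 - (2 - q)) - u = (15 + (-2 + q)) - u = (13 + q) - u = 13 + q - u)
(112 + x(1, 1/(-7 + 8)))*g = (112 + (13 + 1 - 1/(-7 + 8)))*(-41/103) = (112 + (13 + 1 - 1/1))*(-41/103) = (112 + (13 + 1 - 1*1))*(-41/103) = (112 + (13 + 1 - 1))*(-41/103) = (112 + 13)*(-41/103) = 125*(-41/103) = -5125/103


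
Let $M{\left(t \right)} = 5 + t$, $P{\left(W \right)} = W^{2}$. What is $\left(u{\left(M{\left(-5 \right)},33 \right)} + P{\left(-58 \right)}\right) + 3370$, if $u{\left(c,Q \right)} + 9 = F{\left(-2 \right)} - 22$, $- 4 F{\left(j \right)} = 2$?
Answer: $\frac{13405}{2} \approx 6702.5$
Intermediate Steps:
$F{\left(j \right)} = - \frac{1}{2}$ ($F{\left(j \right)} = \left(- \frac{1}{4}\right) 2 = - \frac{1}{2}$)
$u{\left(c,Q \right)} = - \frac{63}{2}$ ($u{\left(c,Q \right)} = -9 - \frac{45}{2} = - \frac{63}{2}$)
$\left(u{\left(M{\left(-5 \right)},33 \right)} + P{\left(-58 \right)}\right) + 3370 = \left(- \frac{63}{2} + \left(-58\right)^{2}\right) + 3370 = \left(- \frac{63}{2} + 3364\right) + 3370 = \frac{6665}{2} + 3370 = \frac{13405}{2}$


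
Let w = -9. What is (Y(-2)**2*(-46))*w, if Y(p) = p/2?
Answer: 414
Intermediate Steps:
Y(p) = p/2 (Y(p) = p*(1/2) = p/2)
(Y(-2)**2*(-46))*w = (((1/2)*(-2))**2*(-46))*(-9) = ((-1)**2*(-46))*(-9) = (1*(-46))*(-9) = -46*(-9) = 414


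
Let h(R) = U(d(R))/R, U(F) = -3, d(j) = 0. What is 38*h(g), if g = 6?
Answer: -19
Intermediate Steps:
h(R) = -3/R
38*h(g) = 38*(-3/6) = 38*(-3*⅙) = 38*(-½) = -19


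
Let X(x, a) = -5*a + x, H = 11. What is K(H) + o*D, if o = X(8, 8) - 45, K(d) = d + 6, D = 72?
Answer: -5527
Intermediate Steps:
K(d) = 6 + d
X(x, a) = x - 5*a
o = -77 (o = (8 - 5*8) - 45 = (8 - 40) - 45 = -32 - 45 = -77)
K(H) + o*D = (6 + 11) - 77*72 = 17 - 5544 = -5527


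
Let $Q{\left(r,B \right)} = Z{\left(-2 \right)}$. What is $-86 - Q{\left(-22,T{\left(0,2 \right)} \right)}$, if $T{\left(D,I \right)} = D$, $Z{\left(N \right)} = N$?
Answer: $-84$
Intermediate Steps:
$Q{\left(r,B \right)} = -2$
$-86 - Q{\left(-22,T{\left(0,2 \right)} \right)} = -86 - -2 = -86 + 2 = -84$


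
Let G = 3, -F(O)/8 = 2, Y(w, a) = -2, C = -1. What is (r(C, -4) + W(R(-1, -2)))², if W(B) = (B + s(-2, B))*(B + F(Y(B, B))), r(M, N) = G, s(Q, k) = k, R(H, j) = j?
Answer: 5625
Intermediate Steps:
F(O) = -16 (F(O) = -8*2 = -16)
r(M, N) = 3
W(B) = 2*B*(-16 + B) (W(B) = (B + B)*(B - 16) = (2*B)*(-16 + B) = 2*B*(-16 + B))
(r(C, -4) + W(R(-1, -2)))² = (3 + 2*(-2)*(-16 - 2))² = (3 + 2*(-2)*(-18))² = (3 + 72)² = 75² = 5625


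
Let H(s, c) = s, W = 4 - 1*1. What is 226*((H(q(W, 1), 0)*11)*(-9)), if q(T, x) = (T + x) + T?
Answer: -156618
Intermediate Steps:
W = 3 (W = 4 - 1 = 3)
q(T, x) = x + 2*T
226*((H(q(W, 1), 0)*11)*(-9)) = 226*(((1 + 2*3)*11)*(-9)) = 226*(((1 + 6)*11)*(-9)) = 226*((7*11)*(-9)) = 226*(77*(-9)) = 226*(-693) = -156618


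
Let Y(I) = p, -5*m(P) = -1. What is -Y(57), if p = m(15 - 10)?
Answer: -⅕ ≈ -0.20000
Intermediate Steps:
m(P) = ⅕ (m(P) = -⅕*(-1) = ⅕)
p = ⅕ ≈ 0.20000
Y(I) = ⅕
-Y(57) = -1*⅕ = -⅕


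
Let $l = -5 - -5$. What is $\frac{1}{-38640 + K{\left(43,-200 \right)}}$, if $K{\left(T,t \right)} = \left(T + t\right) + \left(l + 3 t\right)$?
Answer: $- \frac{1}{39397} \approx -2.5383 \cdot 10^{-5}$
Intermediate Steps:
$l = 0$ ($l = -5 + 5 = 0$)
$K{\left(T,t \right)} = T + 4 t$ ($K{\left(T,t \right)} = \left(T + t\right) + \left(0 + 3 t\right) = \left(T + t\right) + 3 t = T + 4 t$)
$\frac{1}{-38640 + K{\left(43,-200 \right)}} = \frac{1}{-38640 + \left(43 + 4 \left(-200\right)\right)} = \frac{1}{-38640 + \left(43 - 800\right)} = \frac{1}{-38640 - 757} = \frac{1}{-39397} = - \frac{1}{39397}$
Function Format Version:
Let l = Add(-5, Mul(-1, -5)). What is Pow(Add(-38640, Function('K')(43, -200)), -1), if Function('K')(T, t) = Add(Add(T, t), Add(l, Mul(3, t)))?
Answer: Rational(-1, 39397) ≈ -2.5383e-5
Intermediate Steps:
l = 0 (l = Add(-5, 5) = 0)
Function('K')(T, t) = Add(T, Mul(4, t)) (Function('K')(T, t) = Add(Add(T, t), Add(0, Mul(3, t))) = Add(Add(T, t), Mul(3, t)) = Add(T, Mul(4, t)))
Pow(Add(-38640, Function('K')(43, -200)), -1) = Pow(Add(-38640, Add(43, Mul(4, -200))), -1) = Pow(Add(-38640, Add(43, -800)), -1) = Pow(Add(-38640, -757), -1) = Pow(-39397, -1) = Rational(-1, 39397)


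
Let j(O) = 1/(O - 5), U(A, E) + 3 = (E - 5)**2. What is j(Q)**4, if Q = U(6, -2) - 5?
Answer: 1/1679616 ≈ 5.9537e-7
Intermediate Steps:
U(A, E) = -3 + (-5 + E)**2 (U(A, E) = -3 + (E - 5)**2 = -3 + (-5 + E)**2)
Q = 41 (Q = (-3 + (-5 - 2)**2) - 5 = (-3 + (-7)**2) - 5 = (-3 + 49) - 5 = 46 - 5 = 41)
j(O) = 1/(-5 + O)
j(Q)**4 = (1/(-5 + 41))**4 = (1/36)**4 = 1/1679616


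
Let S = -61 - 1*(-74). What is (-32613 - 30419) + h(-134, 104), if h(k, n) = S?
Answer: -63019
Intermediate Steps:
S = 13 (S = -61 + 74 = 13)
h(k, n) = 13
(-32613 - 30419) + h(-134, 104) = (-32613 - 30419) + 13 = -63032 + 13 = -63019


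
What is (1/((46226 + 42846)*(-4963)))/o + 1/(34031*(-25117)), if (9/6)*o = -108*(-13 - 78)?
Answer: -2897260286099/2475721820795635810944 ≈ -1.1703e-9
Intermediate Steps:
o = 6552 (o = 2*(-108*(-13 - 78))/3 = 2*(-108*(-91))/3 = (⅔)*9828 = 6552)
(1/((46226 + 42846)*(-4963)))/o + 1/(34031*(-25117)) = (1/((46226 + 42846)*(-4963)))/6552 + 1/(34031*(-25117)) = (-1/4963/89072)*(1/6552) + (1/34031)*(-1/25117) = ((1/89072)*(-1/4963))*(1/6552) - 1/854756627 = -1/442064336*1/6552 - 1/854756627 = -1/2896405529472 - 1/854756627 = -2897260286099/2475721820795635810944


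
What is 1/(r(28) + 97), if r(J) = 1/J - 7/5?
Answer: 140/13389 ≈ 0.010456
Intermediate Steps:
r(J) = -7/5 + 1/J (r(J) = 1/J - 7*⅕ = 1/J - 7/5 = -7/5 + 1/J)
1/(r(28) + 97) = 1/((-7/5 + 1/28) + 97) = 1/(-191/140 + 97) = 1/(13389/140) = 140/13389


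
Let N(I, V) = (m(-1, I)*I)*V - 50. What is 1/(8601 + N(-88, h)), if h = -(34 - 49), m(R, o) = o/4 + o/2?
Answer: 1/95671 ≈ 1.0452e-5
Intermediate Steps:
m(R, o) = 3*o/4 (m(R, o) = o*(¼) + o*(½) = o/4 + o/2 = 3*o/4)
h = 15 (h = -1*(-15) = 15)
N(I, V) = -50 + 3*V*I²/4 (N(I, V) = ((3*I/4)*I)*V - 50 = (3*I²/4)*V - 50 = 3*V*I²/4 - 50 = -50 + 3*V*I²/4)
1/(8601 + N(-88, h)) = 1/(8601 + (-50 + (¾)*15*(-88)²)) = 1/(8601 + (-50 + (¾)*15*7744)) = 1/(8601 + (-50 + 87120)) = 1/(8601 + 87070) = 1/95671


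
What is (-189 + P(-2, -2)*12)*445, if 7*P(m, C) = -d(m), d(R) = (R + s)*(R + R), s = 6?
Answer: -503295/7 ≈ -71899.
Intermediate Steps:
d(R) = 2*R*(6 + R) (d(R) = (R + 6)*(R + R) = (6 + R)*(2*R) = 2*R*(6 + R))
P(m, C) = -2*m*(6 + m)/7 (P(m, C) = (-2*m*(6 + m))/7 = -2*m*(6 + m)/7)
(-189 + P(-2, -2)*12)*445 = (-189 - 2/7*(-2)*(6 - 2)*12)*445 = (-189 - 2/7*(-2)*4*12)*445 = (-189 + (16/7)*12)*445 = (-189 + 192/7)*445 = -1131/7*445 = -503295/7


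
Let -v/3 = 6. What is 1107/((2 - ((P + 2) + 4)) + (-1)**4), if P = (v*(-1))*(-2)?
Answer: 369/11 ≈ 33.545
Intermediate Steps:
v = -18 (v = -3*6 = -18)
P = -36 (P = -18*(-1)*(-2) = 18*(-2) = -36)
1107/((2 - ((P + 2) + 4)) + (-1)**4) = 1107/((2 - ((-36 + 2) + 4)) + (-1)**4) = 1107/((2 - (-34 + 4)) + 1) = 1107/((2 - 1*(-30)) + 1) = 1107/((2 + 30) + 1) = 1107/(32 + 1) = 1107/33 = 1107*(1/33) = 369/11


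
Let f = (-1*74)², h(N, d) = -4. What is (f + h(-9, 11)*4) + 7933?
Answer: 13393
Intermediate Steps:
f = 5476 (f = (-74)² = 5476)
(f + h(-9, 11)*4) + 7933 = (5476 - 4*4) + 7933 = (5476 - 16) + 7933 = 5460 + 7933 = 13393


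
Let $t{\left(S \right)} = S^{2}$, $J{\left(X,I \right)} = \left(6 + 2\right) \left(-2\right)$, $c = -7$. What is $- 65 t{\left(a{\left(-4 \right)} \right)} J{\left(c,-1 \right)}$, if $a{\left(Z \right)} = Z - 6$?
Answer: $104000$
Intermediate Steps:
$J{\left(X,I \right)} = -16$ ($J{\left(X,I \right)} = 8 \left(-2\right) = -16$)
$a{\left(Z \right)} = -6 + Z$ ($a{\left(Z \right)} = Z - 6 = -6 + Z$)
$- 65 t{\left(a{\left(-4 \right)} \right)} J{\left(c,-1 \right)} = - 65 \left(-6 - 4\right)^{2} \left(-16\right) = - 65 \left(-10\right)^{2} \left(-16\right) = \left(-65\right) 100 \left(-16\right) = \left(-6500\right) \left(-16\right) = 104000$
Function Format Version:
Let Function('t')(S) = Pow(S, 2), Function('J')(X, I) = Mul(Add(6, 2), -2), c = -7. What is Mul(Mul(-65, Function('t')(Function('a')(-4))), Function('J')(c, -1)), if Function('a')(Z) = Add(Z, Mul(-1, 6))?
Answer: 104000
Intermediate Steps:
Function('J')(X, I) = -16 (Function('J')(X, I) = Mul(8, -2) = -16)
Function('a')(Z) = Add(-6, Z) (Function('a')(Z) = Add(Z, -6) = Add(-6, Z))
Mul(Mul(-65, Function('t')(Function('a')(-4))), Function('J')(c, -1)) = Mul(Mul(-65, Pow(Add(-6, -4), 2)), -16) = Mul(Mul(-65, Pow(-10, 2)), -16) = Mul(Mul(-65, 100), -16) = Mul(-6500, -16) = 104000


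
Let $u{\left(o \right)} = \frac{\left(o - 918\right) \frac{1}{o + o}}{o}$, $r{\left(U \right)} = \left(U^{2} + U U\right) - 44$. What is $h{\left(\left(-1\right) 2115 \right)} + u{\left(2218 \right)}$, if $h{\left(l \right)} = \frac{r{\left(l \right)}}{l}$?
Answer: $- \frac{22006028827997}{5202396630} \approx -4230.0$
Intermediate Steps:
$r{\left(U \right)} = -44 + 2 U^{2}$ ($r{\left(U \right)} = \left(U^{2} + U^{2}\right) - 44 = 2 U^{2} - 44 = -44 + 2 U^{2}$)
$u{\left(o \right)} = \frac{-918 + o}{2 o^{2}}$ ($u{\left(o \right)} = \frac{\left(-918 + o\right) \frac{1}{2 o}}{o} = \frac{\frac{1}{2} \frac{1}{o} \left(-918 + o\right)}{o} = \frac{-918 + o}{2 o^{2}}$)
$h{\left(l \right)} = \frac{-44 + 2 l^{2}}{l}$
$h{\left(\left(-1\right) 2115 \right)} + u{\left(2218 \right)} = \left(- \frac{44}{\left(-1\right) 2115} + 2 \left(\left(-1\right) 2115\right)\right) + \frac{-918 + 2218}{2 \cdot 4919524} = \left(- \frac{44}{-2115} + 2 \left(-2115\right)\right) + \frac{1}{2} \cdot \frac{1}{4919524} \cdot 1300 = \left(\left(-44\right) \left(- \frac{1}{2115}\right) - 4230\right) + \frac{325}{2459762} = \left(\frac{44}{2115} - 4230\right) + \frac{325}{2459762} = - \frac{8946406}{2115} + \frac{325}{2459762} = - \frac{22006028827997}{5202396630}$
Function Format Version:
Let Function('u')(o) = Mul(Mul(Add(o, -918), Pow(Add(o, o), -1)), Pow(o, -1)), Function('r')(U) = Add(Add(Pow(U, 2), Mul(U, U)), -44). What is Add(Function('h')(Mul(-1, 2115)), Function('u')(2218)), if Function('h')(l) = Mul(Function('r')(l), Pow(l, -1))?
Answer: Rational(-22006028827997, 5202396630) ≈ -4230.0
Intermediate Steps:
Function('r')(U) = Add(-44, Mul(2, Pow(U, 2))) (Function('r')(U) = Add(Add(Pow(U, 2), Pow(U, 2)), -44) = Add(Mul(2, Pow(U, 2)), -44) = Add(-44, Mul(2, Pow(U, 2))))
Function('u')(o) = Mul(Rational(1, 2), Pow(o, -2), Add(-918, o)) (Function('u')(o) = Mul(Mul(Add(-918, o), Pow(Mul(2, o), -1)), Pow(o, -1)) = Mul(Mul(Add(-918, o), Mul(Rational(1, 2), Pow(o, -1))), Pow(o, -1)) = Mul(Mul(Rational(1, 2), Pow(o, -1), Add(-918, o)), Pow(o, -1)) = Mul(Rational(1, 2), Pow(o, -2), Add(-918, o)))
Function('h')(l) = Mul(Pow(l, -1), Add(-44, Mul(2, Pow(l, 2)))) (Function('h')(l) = Mul(Add(-44, Mul(2, Pow(l, 2))), Pow(l, -1)) = Mul(Pow(l, -1), Add(-44, Mul(2, Pow(l, 2)))))
Add(Function('h')(Mul(-1, 2115)), Function('u')(2218)) = Add(Add(Mul(-44, Pow(Mul(-1, 2115), -1)), Mul(2, Mul(-1, 2115))), Mul(Rational(1, 2), Pow(2218, -2), Add(-918, 2218))) = Add(Add(Mul(-44, Pow(-2115, -1)), Mul(2, -2115)), Mul(Rational(1, 2), Rational(1, 4919524), 1300)) = Add(Add(Mul(-44, Rational(-1, 2115)), -4230), Rational(325, 2459762)) = Add(Add(Rational(44, 2115), -4230), Rational(325, 2459762)) = Add(Rational(-8946406, 2115), Rational(325, 2459762)) = Rational(-22006028827997, 5202396630)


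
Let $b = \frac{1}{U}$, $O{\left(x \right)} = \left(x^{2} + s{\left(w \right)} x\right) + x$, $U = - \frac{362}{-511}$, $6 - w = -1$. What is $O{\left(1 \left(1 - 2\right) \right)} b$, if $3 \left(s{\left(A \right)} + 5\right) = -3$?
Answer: $\frac{1533}{181} \approx 8.4696$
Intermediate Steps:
$w = 7$ ($w = 6 - -1 = 6 + 1 = 7$)
$s{\left(A \right)} = -6$ ($s{\left(A \right)} = -5 + \frac{1}{3} \left(-3\right) = -5 - 1 = -6$)
$U = \frac{362}{511}$ ($U = \left(-362\right) \left(- \frac{1}{511}\right) = \frac{362}{511} \approx 0.70842$)
$O{\left(x \right)} = x^{2} - 5 x$ ($O{\left(x \right)} = \left(x^{2} - 6 x\right) + x = x^{2} - 5 x$)
$b = \frac{511}{362}$ ($b = \frac{1}{\frac{362}{511}} = \frac{511}{362} \approx 1.4116$)
$O{\left(1 \left(1 - 2\right) \right)} b = 1 \left(1 - 2\right) \left(-5 + 1 \left(1 - 2\right)\right) \frac{511}{362} = 1 \left(-1\right) \left(-5 + 1 \left(-1\right)\right) \frac{511}{362} = - (-5 - 1) \frac{511}{362} = \left(-1\right) \left(-6\right) \frac{511}{362} = 6 \cdot \frac{511}{362} = \frac{1533}{181}$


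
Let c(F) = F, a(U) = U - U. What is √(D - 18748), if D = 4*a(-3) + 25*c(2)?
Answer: I*√18698 ≈ 136.74*I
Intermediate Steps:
a(U) = 0
D = 50 (D = 4*0 + 25*2 = 0 + 50 = 50)
√(D - 18748) = √(50 - 18748) = √(-18698) = I*√18698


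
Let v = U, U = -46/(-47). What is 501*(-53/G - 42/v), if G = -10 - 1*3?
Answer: -5817612/299 ≈ -19457.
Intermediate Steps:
U = 46/47 (U = -46*(-1/47) = 46/47 ≈ 0.97872)
v = 46/47 ≈ 0.97872
G = -13 (G = -10 - 3 = -13)
501*(-53/G - 42/v) = 501*(-53/(-13) - 42/46/47) = 501*(-53*(-1/13) - 42*47/46) = 501*(53/13 - 987/23) = 501*(-11612/299) = -5817612/299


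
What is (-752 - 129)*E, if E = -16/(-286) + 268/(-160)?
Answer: 8158941/5720 ≈ 1426.4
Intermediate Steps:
E = -9261/5720 (E = -16*(-1/286) + 268*(-1/160) = 8/143 - 67/40 = -9261/5720 ≈ -1.6191)
(-752 - 129)*E = (-752 - 129)*(-9261/5720) = -881*(-9261/5720) = 8158941/5720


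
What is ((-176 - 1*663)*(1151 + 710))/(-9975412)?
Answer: 1561379/9975412 ≈ 0.15652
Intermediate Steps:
((-176 - 1*663)*(1151 + 710))/(-9975412) = ((-176 - 663)*1861)*(-1/9975412) = -839*1861*(-1/9975412) = -1561379*(-1/9975412) = 1561379/9975412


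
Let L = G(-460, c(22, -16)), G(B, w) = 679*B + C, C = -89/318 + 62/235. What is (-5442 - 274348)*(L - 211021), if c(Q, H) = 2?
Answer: 1094280198268691/7473 ≈ 1.4643e+11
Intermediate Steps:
C = -1199/74730 (C = -89*1/318 + 62*(1/235) = -89/318 + 62/235 = -1199/74730 ≈ -0.016044)
G(B, w) = -1199/74730 + 679*B (G(B, w) = 679*B - 1199/74730 = -1199/74730 + 679*B)
L = -23341169399/74730 (L = -1199/74730 + 679*(-460) = -1199/74730 - 312340 = -23341169399/74730 ≈ -3.1234e+5)
(-5442 - 274348)*(L - 211021) = (-5442 - 274348)*(-23341169399/74730 - 211021) = -279790*(-39110768729/74730) = 1094280198268691/7473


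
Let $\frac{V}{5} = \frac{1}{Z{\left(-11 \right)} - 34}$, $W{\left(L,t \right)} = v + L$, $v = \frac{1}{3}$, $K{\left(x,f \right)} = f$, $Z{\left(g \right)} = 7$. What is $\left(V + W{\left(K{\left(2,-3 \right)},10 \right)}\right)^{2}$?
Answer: $\frac{5929}{729} \approx 8.1331$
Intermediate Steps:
$v = \frac{1}{3} \approx 0.33333$
$W{\left(L,t \right)} = \frac{1}{3} + L$
$V = - \frac{5}{27}$ ($V = \frac{5}{7 - 34} = \frac{5}{-27} = 5 \left(- \frac{1}{27}\right) = - \frac{5}{27} \approx -0.18519$)
$\left(V + W{\left(K{\left(2,-3 \right)},10 \right)}\right)^{2} = \left(- \frac{5}{27} + \left(\frac{1}{3} - 3\right)\right)^{2} = \left(- \frac{5}{27} - \frac{8}{3}\right)^{2} = \left(- \frac{77}{27}\right)^{2} = \frac{5929}{729}$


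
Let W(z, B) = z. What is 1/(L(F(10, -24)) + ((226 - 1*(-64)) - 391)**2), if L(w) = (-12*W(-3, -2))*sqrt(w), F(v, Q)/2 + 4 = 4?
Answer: 1/10201 ≈ 9.8030e-5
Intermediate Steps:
F(v, Q) = 0 (F(v, Q) = -8 + 2*4 = -8 + 8 = 0)
L(w) = 36*sqrt(w) (L(w) = (-12*(-3))*sqrt(w) = 36*sqrt(w))
1/(L(F(10, -24)) + ((226 - 1*(-64)) - 391)**2) = 1/(36*sqrt(0) + ((226 - 1*(-64)) - 391)**2) = 1/(36*0 + ((226 + 64) - 391)**2) = 1/(0 + (290 - 391)**2) = 1/(0 + (-101)**2) = 1/(0 + 10201) = 1/10201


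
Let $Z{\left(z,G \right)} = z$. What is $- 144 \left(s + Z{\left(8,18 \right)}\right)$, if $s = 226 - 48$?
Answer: $-26784$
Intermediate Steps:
$s = 178$ ($s = 226 - 48 = 178$)
$- 144 \left(s + Z{\left(8,18 \right)}\right) = - 144 \left(178 + 8\right) = \left(-144\right) 186 = -26784$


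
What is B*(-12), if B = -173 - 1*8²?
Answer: 2844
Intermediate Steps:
B = -237 (B = -173 - 1*64 = -173 - 64 = -237)
B*(-12) = -237*(-12) = 2844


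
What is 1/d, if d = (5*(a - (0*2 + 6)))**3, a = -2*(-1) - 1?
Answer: -1/15625 ≈ -6.4000e-5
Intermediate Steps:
a = 1 (a = 2 - 1 = 1)
d = -15625 (d = (5*(1 - (0*2 + 6)))**3 = (5*(1 - (0 + 6)))**3 = (5*(1 - 1*6))**3 = (5*(1 - 6))**3 = (5*(-5))**3 = (-25)**3 = -15625)
1/d = 1/(-15625) = -1/15625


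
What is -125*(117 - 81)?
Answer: -4500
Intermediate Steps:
-125*(117 - 81) = -125*36 = -4500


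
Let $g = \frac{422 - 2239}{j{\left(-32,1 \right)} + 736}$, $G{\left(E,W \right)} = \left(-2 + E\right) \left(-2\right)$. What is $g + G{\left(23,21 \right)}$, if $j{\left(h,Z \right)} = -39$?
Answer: $- \frac{31091}{697} \approx -44.607$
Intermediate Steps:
$G{\left(E,W \right)} = 4 - 2 E$
$g = - \frac{1817}{697}$ ($g = \frac{422 - 2239}{-39 + 736} = - \frac{1817}{697} \approx -2.6069$)
$g + G{\left(23,21 \right)} = - \frac{1817}{697} + \left(4 - 46\right) = - \frac{1817}{697} - 42 = - \frac{31091}{697}$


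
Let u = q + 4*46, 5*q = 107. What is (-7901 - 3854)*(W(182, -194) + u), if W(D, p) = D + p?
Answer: -2273417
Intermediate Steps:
q = 107/5 (q = (⅕)*107 = 107/5 ≈ 21.400)
u = 1027/5 (u = 107/5 + 4*46 = 107/5 + 184 = 1027/5 ≈ 205.40)
(-7901 - 3854)*(W(182, -194) + u) = (-7901 - 3854)*((182 - 194) + 1027/5) = -11755*(-12 + 1027/5) = -11755*967/5 = -2273417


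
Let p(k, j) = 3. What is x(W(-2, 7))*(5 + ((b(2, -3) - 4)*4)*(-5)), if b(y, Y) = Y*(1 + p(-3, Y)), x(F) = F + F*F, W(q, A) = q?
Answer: 650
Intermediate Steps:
x(F) = F + F²
b(y, Y) = 4*Y (b(y, Y) = Y*(1 + 3) = Y*4 = 4*Y)
x(W(-2, 7))*(5 + ((b(2, -3) - 4)*4)*(-5)) = (-2*(1 - 2))*(5 + ((4*(-3) - 4)*4)*(-5)) = (-2*(-1))*(5 + ((-12 - 4)*4)*(-5)) = 2*(5 - 16*4*(-5)) = 2*(5 - 64*(-5)) = 2*(5 + 320) = 2*325 = 650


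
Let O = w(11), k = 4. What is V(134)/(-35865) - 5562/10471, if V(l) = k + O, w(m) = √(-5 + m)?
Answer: -199523014/375542415 - √6/35865 ≈ -0.53136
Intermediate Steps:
O = √6 (O = √(-5 + 11) = √6 ≈ 2.4495)
V(l) = 4 + √6
V(134)/(-35865) - 5562/10471 = (4 + √6)/(-35865) - 5562/10471 = (4 + √6)*(-1/35865) - 5562*1/10471 = (-4/35865 - √6/35865) - 5562/10471 = -199523014/375542415 - √6/35865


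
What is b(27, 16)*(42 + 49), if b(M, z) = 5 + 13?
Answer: 1638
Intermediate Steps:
b(M, z) = 18
b(27, 16)*(42 + 49) = 18*(42 + 49) = 18*91 = 1638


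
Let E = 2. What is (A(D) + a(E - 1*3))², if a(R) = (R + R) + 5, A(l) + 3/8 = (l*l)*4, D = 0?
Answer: 441/64 ≈ 6.8906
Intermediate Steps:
A(l) = -3/8 + 4*l² (A(l) = -3/8 + (l*l)*4 = -3/8 + l²*4 = -3/8 + 4*l²)
a(R) = 5 + 2*R (a(R) = 2*R + 5 = 5 + 2*R)
(A(D) + a(E - 1*3))² = ((-3/8 + 4*0²) + (5 + 2*(2 - 1*3)))² = ((-3/8 + 4*0) + (5 + 2*(2 - 3)))² = ((-3/8 + 0) + (5 + 2*(-1)))² = (-3/8 + (5 - 2))² = (-3/8 + 3)² = (21/8)² = 441/64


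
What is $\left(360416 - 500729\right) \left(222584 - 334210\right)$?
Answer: $15662578938$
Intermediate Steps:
$\left(360416 - 500729\right) \left(222584 - 334210\right) = \left(-140313\right) \left(-111626\right) = 15662578938$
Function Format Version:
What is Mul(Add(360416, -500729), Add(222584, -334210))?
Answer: 15662578938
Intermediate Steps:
Mul(Add(360416, -500729), Add(222584, -334210)) = Mul(-140313, -111626) = 15662578938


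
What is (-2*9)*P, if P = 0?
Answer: 0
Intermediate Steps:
(-2*9)*P = -2*9*0 = -18*0 = 0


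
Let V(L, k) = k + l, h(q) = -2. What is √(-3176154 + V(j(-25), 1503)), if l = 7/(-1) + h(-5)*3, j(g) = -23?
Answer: 2*I*√793666 ≈ 1781.8*I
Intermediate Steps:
l = -13 (l = 7/(-1) - 2*3 = 7*(-1) - 6 = -7 - 6 = -13)
V(L, k) = -13 + k (V(L, k) = k - 13 = -13 + k)
√(-3176154 + V(j(-25), 1503)) = √(-3176154 + (-13 + 1503)) = √(-3176154 + 1490) = √(-3174664) = 2*I*√793666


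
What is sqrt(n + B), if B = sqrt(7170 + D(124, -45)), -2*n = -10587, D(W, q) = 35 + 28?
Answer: sqrt(21174 + 4*sqrt(7233))/2 ≈ 73.339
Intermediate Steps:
D(W, q) = 63
n = 10587/2 (n = -1/2*(-10587) = 10587/2 ≈ 5293.5)
B = sqrt(7233) (B = sqrt(7170 + 63) = sqrt(7233) ≈ 85.047)
sqrt(n + B) = sqrt(10587/2 + sqrt(7233))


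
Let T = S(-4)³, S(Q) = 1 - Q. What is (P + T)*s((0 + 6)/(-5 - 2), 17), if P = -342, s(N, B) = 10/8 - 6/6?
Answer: -217/4 ≈ -54.250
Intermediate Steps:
s(N, B) = ¼ (s(N, B) = 10*(⅛) - 6*⅙ = 5/4 - 1 = ¼)
T = 125 (T = (1 - 1*(-4))³ = (1 + 4)³ = 5³ = 125)
(P + T)*s((0 + 6)/(-5 - 2), 17) = (-342 + 125)*(¼) = -217*¼ = -217/4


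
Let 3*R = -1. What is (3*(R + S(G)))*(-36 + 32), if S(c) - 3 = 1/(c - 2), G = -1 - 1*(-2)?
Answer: -20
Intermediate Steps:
R = -1/3 (R = (1/3)*(-1) = -1/3 ≈ -0.33333)
G = 1 (G = -1 + 2 = 1)
S(c) = 3 + 1/(-2 + c) (S(c) = 3 + 1/(c - 2) = 3 + 1/(-2 + c))
(3*(R + S(G)))*(-36 + 32) = (3*(-1/3 + (-5 + 3*1)/(-2 + 1)))*(-36 + 32) = (3*(-1/3 + (-5 + 3)/(-1)))*(-4) = (3*(-1/3 - 1*(-2)))*(-4) = (3*(-1/3 + 2))*(-4) = (3*(5/3))*(-4) = 5*(-4) = -20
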